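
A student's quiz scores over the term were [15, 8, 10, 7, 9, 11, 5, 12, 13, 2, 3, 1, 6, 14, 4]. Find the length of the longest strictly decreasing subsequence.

6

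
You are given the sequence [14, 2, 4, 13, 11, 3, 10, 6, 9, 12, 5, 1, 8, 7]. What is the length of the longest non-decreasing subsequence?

5

Track the smallest tail for each achievable length (allowing ties):
14 → extends → [14]
2 → replaces 14 → [2]
4 → extends → [2, 4]
13 → extends → [2, 4, 13]
11 → replaces 13 → [2, 4, 11]
3 → replaces 4 → [2, 3, 11]
10 → replaces 11 → [2, 3, 10]
6 → replaces 10 → [2, 3, 6]
9 → extends → [2, 3, 6, 9]
12 → extends → [2, 3, 6, 9, 12]
5 → replaces 6 → [2, 3, 5, 9, 12]
1 → replaces 2 → [1, 3, 5, 9, 12]
8 → replaces 9 → [1, 3, 5, 8, 12]
7 → replaces 8 → [1, 3, 5, 7, 12]
Five tails, so the longest non-decreasing subsequence has length 5 (e.g. 2, 4, 6, 9, 12).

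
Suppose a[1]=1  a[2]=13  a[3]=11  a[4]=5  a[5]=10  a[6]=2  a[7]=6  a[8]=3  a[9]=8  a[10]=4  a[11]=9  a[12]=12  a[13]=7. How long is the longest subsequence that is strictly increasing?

6

Track the smallest tail for each achievable length (strict):
1 → extends → [1]
13 → extends → [1, 13]
11 → replaces 13 → [1, 11]
5 → replaces 11 → [1, 5]
10 → extends → [1, 5, 10]
2 → replaces 5 → [1, 2, 10]
6 → replaces 10 → [1, 2, 6]
3 → replaces 6 → [1, 2, 3]
8 → extends → [1, 2, 3, 8]
4 → replaces 8 → [1, 2, 3, 4]
9 → extends → [1, 2, 3, 4, 9]
12 → extends → [1, 2, 3, 4, 9, 12]
7 → replaces 9 → [1, 2, 3, 4, 7, 12]
Six tails, so the longest strictly increasing subsequence has length 6 (e.g. 1, 5, 6, 8, 9, 12).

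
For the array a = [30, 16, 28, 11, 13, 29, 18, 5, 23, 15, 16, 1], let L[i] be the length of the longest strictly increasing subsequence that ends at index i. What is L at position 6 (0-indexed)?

dp[i] = 1 + max{dp[j] : j<i, a[j]<a[i]} (or 1 if no such j):
i:      0  1  2  3  4  5  6  7  8  9 10 11
a[i]:  30 16 28 11 13 29 18  5 23 15 16  1
dp:     1  1  2  1  2  3  3  1  4  3  4  1
At index 6 the value is 3.

3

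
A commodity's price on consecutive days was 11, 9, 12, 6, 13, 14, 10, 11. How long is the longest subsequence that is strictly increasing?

Let dp[i] be the length of the longest such subsequence ending at index i:
i:      1  2  3  4  5  6  7  8
a[i]:  11  9 12  6 13 14 10 11
dp:     1  1  2  1  3  4  2  3
Maximum dp value is 4.

4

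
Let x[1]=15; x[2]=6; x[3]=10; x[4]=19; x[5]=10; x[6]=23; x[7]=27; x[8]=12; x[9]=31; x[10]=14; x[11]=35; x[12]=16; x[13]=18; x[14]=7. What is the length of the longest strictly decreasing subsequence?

3

Let dp[i] be the longest strictly decreasing subsequence ending at i:
i:      1  2  3  4  5  6  7  8  9 10 11 12 13 14
x[i]:  15  6 10 19 10 23 27 12 31 14 35 16 18  7
dp:     1  2  2  1  2  1  1  2  1  2  1  2  2  3
Maximum is 3.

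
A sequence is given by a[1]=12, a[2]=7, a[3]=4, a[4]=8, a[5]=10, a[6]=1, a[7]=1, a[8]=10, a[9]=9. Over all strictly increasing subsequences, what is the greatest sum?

Let S[i] be the best sum of a strictly increasing subsequence ending at i:
i:      1  2  3  4  5  6  7  8  9
a[i]:  12  7  4  8 10  1  1 10  9
S:     12  7  4 15 25  1  1 25 24
Maximum is 25 (e.g. 7 + 8 + 10).

25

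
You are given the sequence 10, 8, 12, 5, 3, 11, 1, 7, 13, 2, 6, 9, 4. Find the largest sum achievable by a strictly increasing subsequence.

Let S[i] be the best sum of a strictly increasing subsequence ending at i:
i:      1  2  3  4  5  6  7  8  9 10 11 12 13
a[i]:  10  8 12  5  3 11  1  7 13  2  6  9  4
S:     10  8 22  5  3 21  1 12 35  3 11 21  7
Maximum is 35 (e.g. 10 + 12 + 13).

35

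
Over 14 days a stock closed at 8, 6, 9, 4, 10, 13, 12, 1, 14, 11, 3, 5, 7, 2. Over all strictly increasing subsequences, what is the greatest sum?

Let S[i] be the best sum of a strictly increasing subsequence ending at i:
i:      1  2  3  4  5  6  7  8  9 10 11 12 13 14
a[i]:   8  6  9  4 10 13 12  1 14 11  3  5  7  2
S:      8  6 17  4 27 40 39  1 54 38  4  9 16  3
Maximum is 54 (e.g. 8 + 9 + 10 + 13 + 14).

54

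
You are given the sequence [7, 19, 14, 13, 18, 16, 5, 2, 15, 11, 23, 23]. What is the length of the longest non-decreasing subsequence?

5

Let dp[i] be the length of the longest such subsequence ending at index i:
i:      1  2  3  4  5  6  7  8  9 10 11 12
a[i]:   7 19 14 13 18 16  5  2 15 11 23 23
dp:     1  2  2  2  3  3  1  1  3  2  4  5
Maximum dp value is 5.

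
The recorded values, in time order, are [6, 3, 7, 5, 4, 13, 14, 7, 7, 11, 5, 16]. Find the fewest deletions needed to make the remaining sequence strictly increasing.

7

Fewest deletions = n − (longest strictly increasing subsequence).
Patience tails:
6 → extends → [6]
3 → replaces 6 → [3]
7 → extends → [3, 7]
5 → replaces 7 → [3, 5]
4 → replaces 5 → [3, 4]
13 → extends → [3, 4, 13]
14 → extends → [3, 4, 13, 14]
7 → replaces 13 → [3, 4, 7, 14]
7 → already a tail → [3, 4, 7, 14]
11 → replaces 14 → [3, 4, 7, 11]
5 → replaces 7 → [3, 4, 5, 11]
16 → extends → [3, 4, 5, 11, 16]
Longest strictly increasing subsequence has length 5, so deletions = 12 − 5 = 7.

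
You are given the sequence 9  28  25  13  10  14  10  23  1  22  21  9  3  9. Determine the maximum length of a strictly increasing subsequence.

4

Let dp[i] be the length of the longest such subsequence ending at index i:
i:      1  2  3  4  5  6  7  8  9 10 11 12 13 14
a[i]:   9 28 25 13 10 14 10 23  1 22 21  9  3  9
dp:     1  2  2  2  2  3  2  4  1  4  4  2  2  3
Maximum dp value is 4.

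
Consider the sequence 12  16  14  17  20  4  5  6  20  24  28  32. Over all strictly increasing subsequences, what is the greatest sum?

149

Let S[i] be the best sum of a strictly increasing subsequence ending at i:
i:       1   2   3   4   5   6   7   8   9  10  11  12
a[i]:   12  16  14  17  20   4   5   6  20  24  28  32
S:      12  28  26  45  65   4   9  15  65  89 117 149
Maximum is 149 (e.g. 12 + 16 + 17 + 20 + 24 + 28 + 32).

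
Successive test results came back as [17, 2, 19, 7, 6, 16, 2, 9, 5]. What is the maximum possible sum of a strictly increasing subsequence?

Let S[i] be the best sum of a strictly increasing subsequence ending at i:
i:      1  2  3  4  5  6  7  8  9
a[i]:  17  2 19  7  6 16  2  9  5
S:     17  2 36  9  8 25  2 18  7
Maximum is 36 (e.g. 17 + 19).

36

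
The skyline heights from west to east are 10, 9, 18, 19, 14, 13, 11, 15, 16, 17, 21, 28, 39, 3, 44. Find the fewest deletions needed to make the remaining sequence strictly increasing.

6

Fewest deletions = n − (longest strictly increasing subsequence).
i:      1  2  3  4  5  6  7  8  9 10 11 12 13 14 15
a[i]:  10  9 18 19 14 13 11 15 16 17 21 28 39  3 44
dp:     1  1  2  3  2  2  2  3  4  5  6  7  8  1  9
max dp = 9, so deletions = 15 − 9 = 6.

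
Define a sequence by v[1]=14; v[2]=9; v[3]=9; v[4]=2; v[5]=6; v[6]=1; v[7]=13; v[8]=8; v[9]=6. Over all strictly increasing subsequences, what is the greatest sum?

22

Let S[i] be the best sum of a strictly increasing subsequence ending at i:
i:      1  2  3  4  5  6  7  8  9
v[i]:  14  9  9  2  6  1 13  8  6
S:     14  9  9  2  8  1 22 16  8
Maximum is 22 (e.g. 9 + 13).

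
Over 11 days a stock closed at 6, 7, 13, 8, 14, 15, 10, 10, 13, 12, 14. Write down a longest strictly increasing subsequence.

6, 7, 8, 10, 13, 14

Patience tails give the LIS length; then backtrack through the dp parents:
6 → extends → [6]
7 → extends → [6, 7]
13 → extends → [6, 7, 13]
8 → replaces 13 → [6, 7, 8]
14 → extends → [6, 7, 8, 14]
15 → extends → [6, 7, 8, 14, 15]
10 → replaces 14 → [6, 7, 8, 10, 15]
10 → already a tail → [6, 7, 8, 10, 15]
13 → replaces 15 → [6, 7, 8, 10, 13]
12 → replaces 13 → [6, 7, 8, 10, 12]
14 → extends → [6, 7, 8, 10, 12, 14]
Length 6; one witness is 6, 7, 8, 10, 13, 14.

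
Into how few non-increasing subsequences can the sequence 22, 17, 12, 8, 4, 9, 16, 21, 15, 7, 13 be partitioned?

4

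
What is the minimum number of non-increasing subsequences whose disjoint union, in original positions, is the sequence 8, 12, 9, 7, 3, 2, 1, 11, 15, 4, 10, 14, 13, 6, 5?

The minimum number of non-increasing subsequences covering a sequence equals the length of its longest strictly increasing subsequence.
LIS length is 4 (e.g. 8, 9, 11, 15), so 4 piles are needed.

4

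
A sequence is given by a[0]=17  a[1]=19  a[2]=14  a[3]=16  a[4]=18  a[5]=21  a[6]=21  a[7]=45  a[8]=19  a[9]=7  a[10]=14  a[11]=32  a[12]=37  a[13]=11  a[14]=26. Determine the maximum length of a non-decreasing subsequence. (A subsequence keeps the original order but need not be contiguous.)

7

Track the smallest tail for each achievable length (allowing ties):
17 → extends → [17]
19 → extends → [17, 19]
14 → replaces 17 → [14, 19]
16 → replaces 19 → [14, 16]
18 → extends → [14, 16, 18]
21 → extends → [14, 16, 18, 21]
21 → extends → [14, 16, 18, 21, 21]
45 → extends → [14, 16, 18, 21, 21, 45]
19 → replaces 21 → [14, 16, 18, 19, 21, 45]
7 → replaces 14 → [7, 16, 18, 19, 21, 45]
14 → replaces 16 → [7, 14, 18, 19, 21, 45]
32 → replaces 45 → [7, 14, 18, 19, 21, 32]
37 → extends → [7, 14, 18, 19, 21, 32, 37]
11 → replaces 14 → [7, 11, 18, 19, 21, 32, 37]
26 → replaces 32 → [7, 11, 18, 19, 21, 26, 37]
Seven tails, so the longest non-decreasing subsequence has length 7 (e.g. 14, 16, 18, 21, 21, 32, 37).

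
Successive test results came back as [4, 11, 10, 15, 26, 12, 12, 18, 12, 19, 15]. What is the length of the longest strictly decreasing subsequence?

3

Negate each value so 'decreasing' becomes 'increasing', then run patience tails on the negated sequence:
-4 → extends → [-4]
-11 → replaces -4 → [-11]
-10 → extends → [-11, -10]
-15 → replaces -11 → [-15, -10]
-26 → replaces -15 → [-26, -10]
-12 → replaces -10 → [-26, -12]
-12 → already a tail → [-26, -12]
-18 → replaces -12 → [-26, -18]
-12 → extends → [-26, -18, -12]
-19 → replaces -18 → [-26, -19, -12]
-15 → replaces -12 → [-26, -19, -15]
Three tails, so the longest strictly decreasing subsequence of the original has length 3.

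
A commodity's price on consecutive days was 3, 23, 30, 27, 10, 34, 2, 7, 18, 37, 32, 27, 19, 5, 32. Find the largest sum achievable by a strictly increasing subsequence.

Let S[i] be the best sum of a strictly increasing subsequence ending at i:
i:       1   2   3   4   5   6   7   8   9  10  11  12  13  14  15
a[i]:    3  23  30  27  10  34   2   7  18  37  32  27  19   5  32
S:       3  26  56  53  13  90   2  10  31 127  88  58  50   8  90
Maximum is 127 (e.g. 3 + 23 + 30 + 34 + 37).

127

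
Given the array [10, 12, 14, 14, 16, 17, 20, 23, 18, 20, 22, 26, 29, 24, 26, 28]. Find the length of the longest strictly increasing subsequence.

Let dp[i] be the length of the longest such subsequence ending at index i:
i:      1  2  3  4  5  6  7  8  9 10 11 12 13 14 15 16
a[i]:  10 12 14 14 16 17 20 23 18 20 22 26 29 24 26 28
dp:     1  2  3  3  4  5  6  7  6  7  8  9 10  9 10 11
Maximum dp value is 11.

11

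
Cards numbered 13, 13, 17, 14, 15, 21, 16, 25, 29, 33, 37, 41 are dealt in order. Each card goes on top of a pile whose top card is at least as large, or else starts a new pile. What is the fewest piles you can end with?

9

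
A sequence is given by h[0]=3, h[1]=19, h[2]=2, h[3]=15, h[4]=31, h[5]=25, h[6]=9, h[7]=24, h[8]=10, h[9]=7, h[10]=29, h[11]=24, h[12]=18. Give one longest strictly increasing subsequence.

3, 19, 25, 29

Patience tails give the LIS length; then backtrack through the dp parents:
3 → extends → [3]
19 → extends → [3, 19]
2 → replaces 3 → [2, 19]
15 → replaces 19 → [2, 15]
31 → extends → [2, 15, 31]
25 → replaces 31 → [2, 15, 25]
9 → replaces 15 → [2, 9, 25]
24 → replaces 25 → [2, 9, 24]
10 → replaces 24 → [2, 9, 10]
7 → replaces 9 → [2, 7, 10]
29 → extends → [2, 7, 10, 29]
24 → replaces 29 → [2, 7, 10, 24]
18 → replaces 24 → [2, 7, 10, 18]
Length 4; one witness is 3, 19, 25, 29.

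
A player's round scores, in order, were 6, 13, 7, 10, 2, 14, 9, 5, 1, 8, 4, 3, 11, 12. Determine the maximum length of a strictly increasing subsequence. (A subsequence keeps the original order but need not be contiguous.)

5

Track the smallest tail for each achievable length (strict):
6 → extends → [6]
13 → extends → [6, 13]
7 → replaces 13 → [6, 7]
10 → extends → [6, 7, 10]
2 → replaces 6 → [2, 7, 10]
14 → extends → [2, 7, 10, 14]
9 → replaces 10 → [2, 7, 9, 14]
5 → replaces 7 → [2, 5, 9, 14]
1 → replaces 2 → [1, 5, 9, 14]
8 → replaces 9 → [1, 5, 8, 14]
4 → replaces 5 → [1, 4, 8, 14]
3 → replaces 4 → [1, 3, 8, 14]
11 → replaces 14 → [1, 3, 8, 11]
12 → extends → [1, 3, 8, 11, 12]
Five tails, so the longest strictly increasing subsequence has length 5 (e.g. 6, 7, 10, 11, 12).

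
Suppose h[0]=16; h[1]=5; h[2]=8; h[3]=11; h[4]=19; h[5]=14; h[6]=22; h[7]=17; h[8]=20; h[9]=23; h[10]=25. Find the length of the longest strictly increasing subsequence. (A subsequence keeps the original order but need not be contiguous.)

Track the smallest tail for each achievable length (strict):
16 → extends → [16]
5 → replaces 16 → [5]
8 → extends → [5, 8]
11 → extends → [5, 8, 11]
19 → extends → [5, 8, 11, 19]
14 → replaces 19 → [5, 8, 11, 14]
22 → extends → [5, 8, 11, 14, 22]
17 → replaces 22 → [5, 8, 11, 14, 17]
20 → extends → [5, 8, 11, 14, 17, 20]
23 → extends → [5, 8, 11, 14, 17, 20, 23]
25 → extends → [5, 8, 11, 14, 17, 20, 23, 25]
Eight tails, so the longest strictly increasing subsequence has length 8 (e.g. 5, 8, 11, 14, 17, 20, 23, 25).

8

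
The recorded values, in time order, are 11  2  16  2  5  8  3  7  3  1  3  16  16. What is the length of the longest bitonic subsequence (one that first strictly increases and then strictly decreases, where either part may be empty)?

inc[i] = longest strictly increasing subsequence ending at i; dec[i] = longest strictly decreasing subsequence starting at i:
i:      1  2  3  4  5  6  7  8  9 10 11 12 13
a[i]:  11  2 16  2  5  8  3  7  3  1  3 16 16
inc:    1  1  2  1  2  3  2  3  2  1  2  4  4
dec:    5  2  5  2  3  4  2  3  2  1  1  1  1
Best peak at i=3 (value 16): inc=2, dec=5, length 2+5−1 = 6.

6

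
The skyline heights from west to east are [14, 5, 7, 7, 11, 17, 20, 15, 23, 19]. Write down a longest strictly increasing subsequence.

Patience tails give the LIS length; then backtrack through the dp parents:
14 → extends → [14]
5 → replaces 14 → [5]
7 → extends → [5, 7]
7 → already a tail → [5, 7]
11 → extends → [5, 7, 11]
17 → extends → [5, 7, 11, 17]
20 → extends → [5, 7, 11, 17, 20]
15 → replaces 17 → [5, 7, 11, 15, 20]
23 → extends → [5, 7, 11, 15, 20, 23]
19 → replaces 20 → [5, 7, 11, 15, 19, 23]
Length 6; one witness is 5, 7, 11, 17, 20, 23.

5, 7, 11, 17, 20, 23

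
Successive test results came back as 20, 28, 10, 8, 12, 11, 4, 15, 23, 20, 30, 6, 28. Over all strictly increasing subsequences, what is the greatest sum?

Let S[i] be the best sum of a strictly increasing subsequence ending at i:
i:      1  2  3  4  5  6  7  8  9 10 11 12 13
a[i]:  20 28 10  8 12 11  4 15 23 20 30  6 28
S:     20 48 10  8 22 21  4 37 60 57 90 10 88
Maximum is 90 (e.g. 10 + 12 + 15 + 23 + 30).

90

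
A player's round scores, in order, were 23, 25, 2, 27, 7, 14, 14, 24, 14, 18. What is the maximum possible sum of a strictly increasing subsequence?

Let S[i] be the best sum of a strictly increasing subsequence ending at i:
i:      1  2  3  4  5  6  7  8  9 10
a[i]:  23 25  2 27  7 14 14 24 14 18
S:     23 48  2 75  9 23 23 47 23 41
Maximum is 75 (e.g. 23 + 25 + 27).

75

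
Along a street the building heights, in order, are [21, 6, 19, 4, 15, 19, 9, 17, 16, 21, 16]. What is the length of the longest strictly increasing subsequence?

4

Let dp[i] be the length of the longest such subsequence ending at index i:
i:      1  2  3  4  5  6  7  8  9 10 11
a[i]:  21  6 19  4 15 19  9 17 16 21 16
dp:     1  1  2  1  2  3  2  3  3  4  3
Maximum dp value is 4.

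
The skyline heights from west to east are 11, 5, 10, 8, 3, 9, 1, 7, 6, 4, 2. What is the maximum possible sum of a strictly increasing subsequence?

Let S[i] be the best sum of a strictly increasing subsequence ending at i:
i:      1  2  3  4  5  6  7  8  9 10 11
a[i]:  11  5 10  8  3  9  1  7  6  4  2
S:     11  5 15 13  3 22  1 12 11  7  3
Maximum is 22 (e.g. 5 + 8 + 9).

22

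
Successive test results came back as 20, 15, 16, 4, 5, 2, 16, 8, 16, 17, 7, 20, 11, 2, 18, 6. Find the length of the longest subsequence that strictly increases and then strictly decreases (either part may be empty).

8

inc[i] = longest strictly increasing subsequence ending at i; dec[i] = longest strictly decreasing subsequence starting at i:
i:      1  2  3  4  5  6  7  8  9 10 11 12 13 14 15 16
a[i]:  20 15 16  4  5  2 16  8 16 17  7 20 11  2 18  6
inc:    1  1  2  1  2  1  3  3  4  5  3  6  4  1  6  3
dec:    5  4  4  2  2  1  4  3  3  3  2  3  2  1  2  1
Best peak at i=12 (value 20): inc=6, dec=3, length 6+3−1 = 8.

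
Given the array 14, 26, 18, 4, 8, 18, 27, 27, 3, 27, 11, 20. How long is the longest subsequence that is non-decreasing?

Let dp[i] be the length of the longest such subsequence ending at index i:
i:      1  2  3  4  5  6  7  8  9 10 11 12
a[i]:  14 26 18  4  8 18 27 27  3 27 11 20
dp:     1  2  2  1  2  3  4  5  1  6  3  4
Maximum dp value is 6.

6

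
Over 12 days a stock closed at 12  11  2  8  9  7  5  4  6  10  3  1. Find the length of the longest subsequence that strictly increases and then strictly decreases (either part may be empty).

inc[i] = longest strictly increasing subsequence ending at i; dec[i] = longest strictly decreasing subsequence starting at i:
i:      1  2  3  4  5  6  7  8  9 10 11 12
a[i]:  12 11  2  8  9  7  5  4  6 10  3  1
inc:    1  1  1  2  3  2  2  2  3  4  2  1
dec:    8  7  2  6  6  5  4  3  3  3  2  1
Best peak at i=1 (value 12): inc=1, dec=8, length 1+8−1 = 8.

8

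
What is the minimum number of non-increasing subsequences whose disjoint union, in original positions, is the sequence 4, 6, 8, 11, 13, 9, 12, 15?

Place each on the leftmost legal pile:
4 → new pile 1 (tops now [4])
6 → new pile 2 (tops now [4, 6])
8 → new pile 3 (tops now [4, 6, 8])
11 → new pile 4 (tops now [4, 6, 8, 11])
13 → new pile 5 (tops now [4, 6, 8, 11, 13])
9 → pile 4 (tops now [4, 6, 8, 9, 13])
12 → pile 5 (tops now [4, 6, 8, 9, 12])
15 → new pile 6 (tops now [4, 6, 8, 9, 12, 15])
Six piles.

6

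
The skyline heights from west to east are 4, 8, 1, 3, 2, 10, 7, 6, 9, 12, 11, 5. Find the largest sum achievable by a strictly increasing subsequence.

34

Let S[i] be the best sum of a strictly increasing subsequence ending at i:
i:      1  2  3  4  5  6  7  8  9 10 11 12
a[i]:   4  8  1  3  2 10  7  6  9 12 11  5
S:      4 12  1  4  3 22 11 10 21 34 33  9
Maximum is 34 (e.g. 4 + 8 + 10 + 12).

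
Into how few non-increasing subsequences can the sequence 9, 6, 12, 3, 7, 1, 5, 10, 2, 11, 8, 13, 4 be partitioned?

Place each on the leftmost legal pile:
9 → new pile 1 (tops now [9])
6 → pile 1 (tops now [6])
12 → new pile 2 (tops now [6, 12])
3 → pile 1 (tops now [3, 12])
7 → pile 2 (tops now [3, 7])
1 → pile 1 (tops now [1, 7])
5 → pile 2 (tops now [1, 5])
10 → new pile 3 (tops now [1, 5, 10])
2 → pile 2 (tops now [1, 2, 10])
11 → new pile 4 (tops now [1, 2, 10, 11])
8 → pile 3 (tops now [1, 2, 8, 11])
13 → new pile 5 (tops now [1, 2, 8, 11, 13])
4 → pile 3 (tops now [1, 2, 4, 11, 13])
Five piles.

5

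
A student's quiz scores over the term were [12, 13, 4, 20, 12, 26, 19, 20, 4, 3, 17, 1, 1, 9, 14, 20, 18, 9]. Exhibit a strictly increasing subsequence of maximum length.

12, 13, 20, 26

Patience tails give the LIS length; then backtrack through the dp parents:
12 → extends → [12]
13 → extends → [12, 13]
4 → replaces 12 → [4, 13]
20 → extends → [4, 13, 20]
12 → replaces 13 → [4, 12, 20]
26 → extends → [4, 12, 20, 26]
19 → replaces 20 → [4, 12, 19, 26]
20 → replaces 26 → [4, 12, 19, 20]
4 → already a tail → [4, 12, 19, 20]
3 → replaces 4 → [3, 12, 19, 20]
17 → replaces 19 → [3, 12, 17, 20]
1 → replaces 3 → [1, 12, 17, 20]
1 → already a tail → [1, 12, 17, 20]
9 → replaces 12 → [1, 9, 17, 20]
14 → replaces 17 → [1, 9, 14, 20]
20 → already a tail → [1, 9, 14, 20]
18 → replaces 20 → [1, 9, 14, 18]
9 → already a tail → [1, 9, 14, 18]
Length 4; one witness is 12, 13, 20, 26.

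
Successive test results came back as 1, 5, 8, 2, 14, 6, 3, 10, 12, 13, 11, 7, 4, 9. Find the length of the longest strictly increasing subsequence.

Track the smallest tail for each achievable length (strict):
1 → extends → [1]
5 → extends → [1, 5]
8 → extends → [1, 5, 8]
2 → replaces 5 → [1, 2, 8]
14 → extends → [1, 2, 8, 14]
6 → replaces 8 → [1, 2, 6, 14]
3 → replaces 6 → [1, 2, 3, 14]
10 → replaces 14 → [1, 2, 3, 10]
12 → extends → [1, 2, 3, 10, 12]
13 → extends → [1, 2, 3, 10, 12, 13]
11 → replaces 12 → [1, 2, 3, 10, 11, 13]
7 → replaces 10 → [1, 2, 3, 7, 11, 13]
4 → replaces 7 → [1, 2, 3, 4, 11, 13]
9 → replaces 11 → [1, 2, 3, 4, 9, 13]
Six tails, so the longest strictly increasing subsequence has length 6 (e.g. 1, 5, 8, 10, 12, 13).

6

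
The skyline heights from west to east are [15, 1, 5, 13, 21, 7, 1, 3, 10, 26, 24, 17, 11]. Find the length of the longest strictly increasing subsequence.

5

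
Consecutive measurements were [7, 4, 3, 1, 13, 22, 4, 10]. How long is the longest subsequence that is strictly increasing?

Let dp[i] be the length of the longest such subsequence ending at index i:
i:      1  2  3  4  5  6  7  8
a[i]:   7  4  3  1 13 22  4 10
dp:     1  1  1  1  2  3  2  3
Maximum dp value is 3.

3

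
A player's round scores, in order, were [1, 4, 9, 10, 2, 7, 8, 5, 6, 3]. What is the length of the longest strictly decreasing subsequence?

Negate each value so 'decreasing' becomes 'increasing', then run patience tails on the negated sequence:
-1 → extends → [-1]
-4 → replaces -1 → [-4]
-9 → replaces -4 → [-9]
-10 → replaces -9 → [-10]
-2 → extends → [-10, -2]
-7 → replaces -2 → [-10, -7]
-8 → replaces -7 → [-10, -8]
-5 → extends → [-10, -8, -5]
-6 → replaces -5 → [-10, -8, -6]
-3 → extends → [-10, -8, -6, -3]
Four tails, so the longest strictly decreasing subsequence of the original has length 4.

4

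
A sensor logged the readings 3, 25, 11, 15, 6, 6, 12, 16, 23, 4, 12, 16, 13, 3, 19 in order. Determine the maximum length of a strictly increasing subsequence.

5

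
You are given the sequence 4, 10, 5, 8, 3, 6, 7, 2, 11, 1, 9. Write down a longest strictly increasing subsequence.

4, 5, 6, 7, 11

Patience tails give the LIS length; then backtrack through the dp parents:
4 → extends → [4]
10 → extends → [4, 10]
5 → replaces 10 → [4, 5]
8 → extends → [4, 5, 8]
3 → replaces 4 → [3, 5, 8]
6 → replaces 8 → [3, 5, 6]
7 → extends → [3, 5, 6, 7]
2 → replaces 3 → [2, 5, 6, 7]
11 → extends → [2, 5, 6, 7, 11]
1 → replaces 2 → [1, 5, 6, 7, 11]
9 → replaces 11 → [1, 5, 6, 7, 9]
Length 5; one witness is 4, 5, 6, 7, 11.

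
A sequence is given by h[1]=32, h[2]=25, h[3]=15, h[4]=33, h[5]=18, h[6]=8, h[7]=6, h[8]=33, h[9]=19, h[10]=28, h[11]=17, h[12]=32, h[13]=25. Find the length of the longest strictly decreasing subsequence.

5

Negate each value so 'decreasing' becomes 'increasing', then run patience tails on the negated sequence:
-32 → extends → [-32]
-25 → extends → [-32, -25]
-15 → extends → [-32, -25, -15]
-33 → replaces -32 → [-33, -25, -15]
-18 → replaces -15 → [-33, -25, -18]
-8 → extends → [-33, -25, -18, -8]
-6 → extends → [-33, -25, -18, -8, -6]
-33 → already a tail → [-33, -25, -18, -8, -6]
-19 → replaces -18 → [-33, -25, -19, -8, -6]
-28 → replaces -25 → [-33, -28, -19, -8, -6]
-17 → replaces -8 → [-33, -28, -19, -17, -6]
-32 → replaces -28 → [-33, -32, -19, -17, -6]
-25 → replaces -19 → [-33, -32, -25, -17, -6]
Five tails, so the longest strictly decreasing subsequence of the original has length 5.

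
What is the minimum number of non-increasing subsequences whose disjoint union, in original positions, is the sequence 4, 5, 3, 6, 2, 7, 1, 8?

5

The minimum number of non-increasing subsequences covering a sequence equals the length of its longest strictly increasing subsequence.
LIS length is 5 (e.g. 4, 5, 6, 7, 8), so 5 piles are needed.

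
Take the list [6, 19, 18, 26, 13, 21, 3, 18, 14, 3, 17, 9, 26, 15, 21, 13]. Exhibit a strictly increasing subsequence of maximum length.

Patience tails give the LIS length; then backtrack through the dp parents:
6 → extends → [6]
19 → extends → [6, 19]
18 → replaces 19 → [6, 18]
26 → extends → [6, 18, 26]
13 → replaces 18 → [6, 13, 26]
21 → replaces 26 → [6, 13, 21]
3 → replaces 6 → [3, 13, 21]
18 → replaces 21 → [3, 13, 18]
14 → replaces 18 → [3, 13, 14]
3 → already a tail → [3, 13, 14]
17 → extends → [3, 13, 14, 17]
9 → replaces 13 → [3, 9, 14, 17]
26 → extends → [3, 9, 14, 17, 26]
15 → replaces 17 → [3, 9, 14, 15, 26]
21 → replaces 26 → [3, 9, 14, 15, 21]
13 → replaces 14 → [3, 9, 13, 15, 21]
Length 5; one witness is 6, 13, 14, 17, 26.

6, 13, 14, 17, 26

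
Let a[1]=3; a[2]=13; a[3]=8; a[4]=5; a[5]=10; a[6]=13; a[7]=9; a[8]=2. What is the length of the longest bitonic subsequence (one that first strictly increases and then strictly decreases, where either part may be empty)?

6

inc[i] = longest strictly increasing subsequence ending at i; dec[i] = longest strictly decreasing subsequence starting at i:
i:      1  2  3  4  5  6  7  8
a[i]:   3 13  8  5 10 13  9  2
inc:    1  2  2  2  3  4  3  1
dec:    2  4  3  2  3  3  2  1
Best peak at i=6 (value 13): inc=4, dec=3, length 4+3−1 = 6.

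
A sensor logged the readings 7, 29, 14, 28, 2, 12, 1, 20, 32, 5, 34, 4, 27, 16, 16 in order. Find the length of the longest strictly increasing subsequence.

5

Let dp[i] be the length of the longest such subsequence ending at index i:
i:      1  2  3  4  5  6  7  8  9 10 11 12 13 14 15
a[i]:   7 29 14 28  2 12  1 20 32  5 34  4 27 16 16
dp:     1  2  2  3  1  2  1  3  4  2  5  2  4  3  3
Maximum dp value is 5.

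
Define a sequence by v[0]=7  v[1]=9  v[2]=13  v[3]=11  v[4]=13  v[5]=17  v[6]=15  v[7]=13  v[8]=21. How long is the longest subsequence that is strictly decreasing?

Negate each value so 'decreasing' becomes 'increasing', then run patience tails on the negated sequence:
-7 → extends → [-7]
-9 → replaces -7 → [-9]
-13 → replaces -9 → [-13]
-11 → extends → [-13, -11]
-13 → already a tail → [-13, -11]
-17 → replaces -13 → [-17, -11]
-15 → replaces -11 → [-17, -15]
-13 → extends → [-17, -15, -13]
-21 → replaces -17 → [-21, -15, -13]
Three tails, so the longest strictly decreasing subsequence of the original has length 3.

3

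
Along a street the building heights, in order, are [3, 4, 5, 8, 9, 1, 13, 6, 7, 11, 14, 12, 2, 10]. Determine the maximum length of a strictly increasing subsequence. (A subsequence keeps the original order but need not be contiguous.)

7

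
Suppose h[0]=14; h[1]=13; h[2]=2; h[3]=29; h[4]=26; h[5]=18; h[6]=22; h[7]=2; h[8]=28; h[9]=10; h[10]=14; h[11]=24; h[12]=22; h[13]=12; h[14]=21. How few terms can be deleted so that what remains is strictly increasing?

Fewest deletions = n − (longest strictly increasing subsequence).
i:      0  1  2  3  4  5  6  7  8  9 10 11 12 13 14
h[i]:  14 13  2 29 26 18 22  2 28 10 14 24 22 12 21
dp:     1  1  1  2  2  2  3  1  4  2  3  4  4  3  4
max dp = 4, so deletions = 15 − 4 = 11.

11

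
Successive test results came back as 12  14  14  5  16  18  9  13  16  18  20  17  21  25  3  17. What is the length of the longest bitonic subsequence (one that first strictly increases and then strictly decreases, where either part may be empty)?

9

inc[i] = longest strictly increasing subsequence ending at i; dec[i] = longest strictly decreasing subsequence starting at i:
i:      1  2  3  4  5  6  7  8  9 10 11 12 13 14 15 16
a[i]:  12 14 14  5 16 18  9 13 16 18 20 17 21 25  3 17
inc:    1  2  2  1  3  4  2  3  4  5  6  5  7  8  1  5
dec:    3  3  3  2  3  3  2  2  2  3  3  2  2  2  1  1
Best peak at i=14 (value 25): inc=8, dec=2, length 8+2−1 = 9.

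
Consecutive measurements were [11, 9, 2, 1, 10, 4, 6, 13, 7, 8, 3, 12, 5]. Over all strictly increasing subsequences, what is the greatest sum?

Let S[i] be the best sum of a strictly increasing subsequence ending at i:
i:      1  2  3  4  5  6  7  8  9 10 11 12 13
a[i]:  11  9  2  1 10  4  6 13  7  8  3 12  5
S:     11  9  2  1 19  6 12 32 19 27  5 39 11
Maximum is 39 (e.g. 2 + 4 + 6 + 7 + 8 + 12).

39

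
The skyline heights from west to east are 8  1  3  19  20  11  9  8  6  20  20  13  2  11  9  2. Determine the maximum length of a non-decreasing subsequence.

6

Track the smallest tail for each achievable length (allowing ties):
8 → extends → [8]
1 → replaces 8 → [1]
3 → extends → [1, 3]
19 → extends → [1, 3, 19]
20 → extends → [1, 3, 19, 20]
11 → replaces 19 → [1, 3, 11, 20]
9 → replaces 11 → [1, 3, 9, 20]
8 → replaces 9 → [1, 3, 8, 20]
6 → replaces 8 → [1, 3, 6, 20]
20 → extends → [1, 3, 6, 20, 20]
20 → extends → [1, 3, 6, 20, 20, 20]
13 → replaces 20 → [1, 3, 6, 13, 20, 20]
2 → replaces 3 → [1, 2, 6, 13, 20, 20]
11 → replaces 13 → [1, 2, 6, 11, 20, 20]
9 → replaces 11 → [1, 2, 6, 9, 20, 20]
2 → replaces 6 → [1, 2, 2, 9, 20, 20]
Six tails, so the longest non-decreasing subsequence has length 6 (e.g. 1, 3, 19, 20, 20, 20).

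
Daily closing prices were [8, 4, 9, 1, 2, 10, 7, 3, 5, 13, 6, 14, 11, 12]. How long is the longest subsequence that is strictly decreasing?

Let dp[i] be the longest strictly decreasing subsequence ending at i:
i:      1  2  3  4  5  6  7  8  9 10 11 12 13 14
a[i]:   8  4  9  1  2 10  7  3  5 13  6 14 11 12
dp:     1  2  1  3  3  1  2  3  3  1  3  1  2  2
Maximum is 3.

3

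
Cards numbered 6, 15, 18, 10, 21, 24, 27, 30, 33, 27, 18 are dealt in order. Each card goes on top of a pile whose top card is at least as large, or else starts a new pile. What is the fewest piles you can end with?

8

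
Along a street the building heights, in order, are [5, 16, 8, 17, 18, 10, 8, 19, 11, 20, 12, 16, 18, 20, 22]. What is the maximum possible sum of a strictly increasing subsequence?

122

Let S[i] be the best sum of a strictly increasing subsequence ending at i:
i:       1   2   3   4   5   6   7   8   9  10  11  12  13  14  15
a[i]:    5  16   8  17  18  10   8  19  11  20  12  16  18  20  22
S:       5  21  13  38  56  23  13  75  34  95  46  62  80 100 122
Maximum is 122 (e.g. 5 + 8 + 10 + 11 + 12 + 16 + 18 + 20 + 22).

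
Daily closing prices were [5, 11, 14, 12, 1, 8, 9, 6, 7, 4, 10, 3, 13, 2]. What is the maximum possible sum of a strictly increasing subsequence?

45

Let S[i] be the best sum of a strictly increasing subsequence ending at i:
i:      1  2  3  4  5  6  7  8  9 10 11 12 13 14
a[i]:   5 11 14 12  1  8  9  6  7  4 10  3 13  2
S:      5 16 30 28  1 13 22 11 18  5 32  4 45  3
Maximum is 45 (e.g. 5 + 8 + 9 + 10 + 13).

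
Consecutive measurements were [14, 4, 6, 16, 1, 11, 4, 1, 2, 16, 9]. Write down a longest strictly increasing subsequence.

Patience tails give the LIS length; then backtrack through the dp parents:
14 → extends → [14]
4 → replaces 14 → [4]
6 → extends → [4, 6]
16 → extends → [4, 6, 16]
1 → replaces 4 → [1, 6, 16]
11 → replaces 16 → [1, 6, 11]
4 → replaces 6 → [1, 4, 11]
1 → already a tail → [1, 4, 11]
2 → replaces 4 → [1, 2, 11]
16 → extends → [1, 2, 11, 16]
9 → replaces 11 → [1, 2, 9, 16]
Length 4; one witness is 4, 6, 11, 16.

4, 6, 11, 16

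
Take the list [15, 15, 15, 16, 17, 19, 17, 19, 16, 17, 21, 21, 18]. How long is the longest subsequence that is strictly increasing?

5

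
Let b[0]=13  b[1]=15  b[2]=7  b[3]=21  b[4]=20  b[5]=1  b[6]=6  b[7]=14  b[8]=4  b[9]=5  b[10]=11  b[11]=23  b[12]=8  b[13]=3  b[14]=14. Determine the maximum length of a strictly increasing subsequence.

Track the smallest tail for each achievable length (strict):
13 → extends → [13]
15 → extends → [13, 15]
7 → replaces 13 → [7, 15]
21 → extends → [7, 15, 21]
20 → replaces 21 → [7, 15, 20]
1 → replaces 7 → [1, 15, 20]
6 → replaces 15 → [1, 6, 20]
14 → replaces 20 → [1, 6, 14]
4 → replaces 6 → [1, 4, 14]
5 → replaces 14 → [1, 4, 5]
11 → extends → [1, 4, 5, 11]
23 → extends → [1, 4, 5, 11, 23]
8 → replaces 11 → [1, 4, 5, 8, 23]
3 → replaces 4 → [1, 3, 5, 8, 23]
14 → replaces 23 → [1, 3, 5, 8, 14]
Five tails, so the longest strictly increasing subsequence has length 5 (e.g. 1, 4, 5, 11, 23).

5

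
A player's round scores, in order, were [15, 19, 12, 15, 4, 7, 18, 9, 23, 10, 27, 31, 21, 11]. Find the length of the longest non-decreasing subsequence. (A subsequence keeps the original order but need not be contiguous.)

Track the smallest tail for each achievable length (allowing ties):
15 → extends → [15]
19 → extends → [15, 19]
12 → replaces 15 → [12, 19]
15 → replaces 19 → [12, 15]
4 → replaces 12 → [4, 15]
7 → replaces 15 → [4, 7]
18 → extends → [4, 7, 18]
9 → replaces 18 → [4, 7, 9]
23 → extends → [4, 7, 9, 23]
10 → replaces 23 → [4, 7, 9, 10]
27 → extends → [4, 7, 9, 10, 27]
31 → extends → [4, 7, 9, 10, 27, 31]
21 → replaces 27 → [4, 7, 9, 10, 21, 31]
11 → replaces 21 → [4, 7, 9, 10, 11, 31]
Six tails, so the longest non-decreasing subsequence has length 6 (e.g. 15, 15, 18, 23, 27, 31).

6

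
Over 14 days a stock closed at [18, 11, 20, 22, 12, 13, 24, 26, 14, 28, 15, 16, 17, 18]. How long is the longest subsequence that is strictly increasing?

Let dp[i] be the length of the longest such subsequence ending at index i:
i:      1  2  3  4  5  6  7  8  9 10 11 12 13 14
a[i]:  18 11 20 22 12 13 24 26 14 28 15 16 17 18
dp:     1  1  2  3  2  3  4  5  4  6  5  6  7  8
Maximum dp value is 8.

8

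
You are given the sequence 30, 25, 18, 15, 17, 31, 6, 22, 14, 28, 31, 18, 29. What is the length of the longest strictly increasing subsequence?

Track the smallest tail for each achievable length (strict):
30 → extends → [30]
25 → replaces 30 → [25]
18 → replaces 25 → [18]
15 → replaces 18 → [15]
17 → extends → [15, 17]
31 → extends → [15, 17, 31]
6 → replaces 15 → [6, 17, 31]
22 → replaces 31 → [6, 17, 22]
14 → replaces 17 → [6, 14, 22]
28 → extends → [6, 14, 22, 28]
31 → extends → [6, 14, 22, 28, 31]
18 → replaces 22 → [6, 14, 18, 28, 31]
29 → replaces 31 → [6, 14, 18, 28, 29]
Five tails, so the longest strictly increasing subsequence has length 5 (e.g. 15, 17, 22, 28, 31).

5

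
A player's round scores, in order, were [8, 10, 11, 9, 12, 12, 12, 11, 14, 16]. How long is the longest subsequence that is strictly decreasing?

Let dp[i] be the longest strictly decreasing subsequence ending at i:
i:      1  2  3  4  5  6  7  8  9 10
a[i]:   8 10 11  9 12 12 12 11 14 16
dp:     1  1  1  2  1  1  1  2  1  1
Maximum is 2.

2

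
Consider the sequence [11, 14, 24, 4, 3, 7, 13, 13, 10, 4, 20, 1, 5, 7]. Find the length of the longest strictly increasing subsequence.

4

Track the smallest tail for each achievable length (strict):
11 → extends → [11]
14 → extends → [11, 14]
24 → extends → [11, 14, 24]
4 → replaces 11 → [4, 14, 24]
3 → replaces 4 → [3, 14, 24]
7 → replaces 14 → [3, 7, 24]
13 → replaces 24 → [3, 7, 13]
13 → already a tail → [3, 7, 13]
10 → replaces 13 → [3, 7, 10]
4 → replaces 7 → [3, 4, 10]
20 → extends → [3, 4, 10, 20]
1 → replaces 3 → [1, 4, 10, 20]
5 → replaces 10 → [1, 4, 5, 20]
7 → replaces 20 → [1, 4, 5, 7]
Four tails, so the longest strictly increasing subsequence has length 4 (e.g. 4, 7, 13, 20).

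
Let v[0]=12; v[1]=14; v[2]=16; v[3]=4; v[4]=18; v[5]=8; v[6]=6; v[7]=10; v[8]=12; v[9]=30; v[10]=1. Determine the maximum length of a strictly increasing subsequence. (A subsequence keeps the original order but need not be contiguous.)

Track the smallest tail for each achievable length (strict):
12 → extends → [12]
14 → extends → [12, 14]
16 → extends → [12, 14, 16]
4 → replaces 12 → [4, 14, 16]
18 → extends → [4, 14, 16, 18]
8 → replaces 14 → [4, 8, 16, 18]
6 → replaces 8 → [4, 6, 16, 18]
10 → replaces 16 → [4, 6, 10, 18]
12 → replaces 18 → [4, 6, 10, 12]
30 → extends → [4, 6, 10, 12, 30]
1 → replaces 4 → [1, 6, 10, 12, 30]
Five tails, so the longest strictly increasing subsequence has length 5 (e.g. 12, 14, 16, 18, 30).

5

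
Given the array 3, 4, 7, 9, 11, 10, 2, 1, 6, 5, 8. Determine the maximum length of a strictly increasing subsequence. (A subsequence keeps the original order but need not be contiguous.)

5

Let dp[i] be the length of the longest such subsequence ending at index i:
i:      1  2  3  4  5  6  7  8  9 10 11
a[i]:   3  4  7  9 11 10  2  1  6  5  8
dp:     1  2  3  4  5  5  1  1  3  3  4
Maximum dp value is 5.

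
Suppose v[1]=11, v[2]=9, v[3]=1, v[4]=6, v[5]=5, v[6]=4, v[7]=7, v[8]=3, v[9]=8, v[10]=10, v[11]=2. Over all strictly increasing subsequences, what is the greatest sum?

32

Let S[i] be the best sum of a strictly increasing subsequence ending at i:
i:      1  2  3  4  5  6  7  8  9 10 11
v[i]:  11  9  1  6  5  4  7  3  8 10  2
S:     11  9  1  7  6  5 14  4 22 32  3
Maximum is 32 (e.g. 1 + 6 + 7 + 8 + 10).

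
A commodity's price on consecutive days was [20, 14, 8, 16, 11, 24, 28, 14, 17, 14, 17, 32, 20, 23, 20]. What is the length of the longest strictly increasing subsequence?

6

Track the smallest tail for each achievable length (strict):
20 → extends → [20]
14 → replaces 20 → [14]
8 → replaces 14 → [8]
16 → extends → [8, 16]
11 → replaces 16 → [8, 11]
24 → extends → [8, 11, 24]
28 → extends → [8, 11, 24, 28]
14 → replaces 24 → [8, 11, 14, 28]
17 → replaces 28 → [8, 11, 14, 17]
14 → already a tail → [8, 11, 14, 17]
17 → already a tail → [8, 11, 14, 17]
32 → extends → [8, 11, 14, 17, 32]
20 → replaces 32 → [8, 11, 14, 17, 20]
23 → extends → [8, 11, 14, 17, 20, 23]
20 → already a tail → [8, 11, 14, 17, 20, 23]
Six tails, so the longest strictly increasing subsequence has length 6 (e.g. 8, 11, 14, 17, 20, 23).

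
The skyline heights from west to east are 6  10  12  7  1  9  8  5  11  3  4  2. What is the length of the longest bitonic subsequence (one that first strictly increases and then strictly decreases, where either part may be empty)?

inc[i] = longest strictly increasing subsequence ending at i; dec[i] = longest strictly decreasing subsequence starting at i:
i:      1  2  3  4  5  6  7  8  9 10 11 12
a[i]:   6 10 12  7  1  9  8  5 11  3  4  2
inc:    1  2  3  2  1  3  3  2  4  2  3  2
dec:    4  6  6  4  1  5  4  3  3  2  2  1
Best peak at i=3 (value 12): inc=3, dec=6, length 3+6−1 = 8.

8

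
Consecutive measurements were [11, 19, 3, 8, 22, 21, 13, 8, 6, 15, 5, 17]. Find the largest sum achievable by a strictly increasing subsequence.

Let S[i] be the best sum of a strictly increasing subsequence ending at i:
i:      1  2  3  4  5  6  7  8  9 10 11 12
a[i]:  11 19  3  8 22 21 13  8  6 15  5 17
S:     11 30  3 11 52 51 24 11  9 39  8 56
Maximum is 56 (e.g. 3 + 8 + 13 + 15 + 17).

56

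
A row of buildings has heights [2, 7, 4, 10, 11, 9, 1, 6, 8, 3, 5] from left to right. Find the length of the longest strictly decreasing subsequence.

Let dp[i] be the longest strictly decreasing subsequence ending at i:
i:      1  2  3  4  5  6  7  8  9 10 11
a[i]:   2  7  4 10 11  9  1  6  8  3  5
dp:     1  1  2  1  1  2  3  3  3  4  4
Maximum is 4.

4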